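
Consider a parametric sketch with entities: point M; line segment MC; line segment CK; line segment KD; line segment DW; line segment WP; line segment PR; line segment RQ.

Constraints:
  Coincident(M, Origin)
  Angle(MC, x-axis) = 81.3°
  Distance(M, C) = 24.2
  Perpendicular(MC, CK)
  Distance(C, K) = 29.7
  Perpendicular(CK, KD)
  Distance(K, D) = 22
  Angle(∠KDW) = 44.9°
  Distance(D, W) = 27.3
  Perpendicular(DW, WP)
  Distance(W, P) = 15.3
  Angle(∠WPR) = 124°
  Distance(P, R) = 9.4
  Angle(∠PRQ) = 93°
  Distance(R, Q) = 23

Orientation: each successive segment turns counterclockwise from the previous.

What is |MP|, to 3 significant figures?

38.7

M is at the origin; MC runs at 81.3° with length 24.2, so C = (3.66, 23.9). MC is perpendicular to CK, so CK runs at 171°; with |CK| = 29.7, K = (-25.7, 28.4). CK is perpendicular to KD, so KD runs at -98.7°; with |KD| = 22.0, D = (-29.0, 6.67). ∠KDW = 44.9° gives DW at 36.4° from the x-axis; with |DW| = 27.3, W = (-7.05, 22.9). The perpendicularity gives WP at right angles to DW, so WP runs at 126°; with |WP| = 15.3, P = (-16.1, 35.2). Then |MP| = |P − M| = 38.7.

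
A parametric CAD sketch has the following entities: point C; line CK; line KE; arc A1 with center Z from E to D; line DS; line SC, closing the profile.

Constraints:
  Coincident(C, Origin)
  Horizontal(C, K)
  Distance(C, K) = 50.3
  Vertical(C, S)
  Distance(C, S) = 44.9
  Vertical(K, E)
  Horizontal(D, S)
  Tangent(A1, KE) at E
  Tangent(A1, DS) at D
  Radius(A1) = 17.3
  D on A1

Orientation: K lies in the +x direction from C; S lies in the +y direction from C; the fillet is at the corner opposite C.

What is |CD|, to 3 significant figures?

55.7

The virtual corner opposite C is at (50.3, 44.9). Since A1 is tangent to KE there, ZE ⟂ KE and the tangent condition forces ZD to be normal to DS, with radius 17.3, so the center Z sits 17.3 in from both sides at Z = (33.0, 27.6). That places the tangent points at E = (50.3, 27.6) on KE and D = (33.0, 44.9) on DS. Then |CD| = |D − C| = 55.7.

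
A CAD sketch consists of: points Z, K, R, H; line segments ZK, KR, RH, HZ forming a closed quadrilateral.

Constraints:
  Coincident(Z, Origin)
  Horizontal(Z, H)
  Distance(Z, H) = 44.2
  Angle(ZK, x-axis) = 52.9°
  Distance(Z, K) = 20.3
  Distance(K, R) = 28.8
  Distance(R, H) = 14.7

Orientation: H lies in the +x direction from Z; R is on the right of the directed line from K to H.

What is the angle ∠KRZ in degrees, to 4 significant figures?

39.21°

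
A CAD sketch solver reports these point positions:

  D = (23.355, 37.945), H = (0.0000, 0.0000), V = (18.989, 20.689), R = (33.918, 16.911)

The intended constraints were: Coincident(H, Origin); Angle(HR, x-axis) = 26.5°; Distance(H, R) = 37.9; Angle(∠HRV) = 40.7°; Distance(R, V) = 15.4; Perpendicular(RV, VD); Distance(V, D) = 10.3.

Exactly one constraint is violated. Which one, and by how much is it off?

Distance(V, D) = 10.3 — off by 7.50.

H = (0.00, 0.00) ✓; HR at 26.50° ✓; |HR| = 37.90 ✓; ∠HRV = 40.70° ✓; |RV| = 15.40 ✓; ∠(RV, VD) = 90.00° ✓; |VD| = 17.80 ✗.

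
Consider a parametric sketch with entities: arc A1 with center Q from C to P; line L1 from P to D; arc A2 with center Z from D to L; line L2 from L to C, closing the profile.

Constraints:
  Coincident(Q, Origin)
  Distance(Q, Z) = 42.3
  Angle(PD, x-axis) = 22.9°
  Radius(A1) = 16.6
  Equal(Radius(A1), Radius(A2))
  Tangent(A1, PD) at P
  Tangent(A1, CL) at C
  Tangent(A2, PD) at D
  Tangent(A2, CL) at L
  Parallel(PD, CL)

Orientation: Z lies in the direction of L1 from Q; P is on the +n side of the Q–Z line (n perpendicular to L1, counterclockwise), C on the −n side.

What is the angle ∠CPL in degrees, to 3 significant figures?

51.9°

Tangency of A1 to both parallel lines with radius 16.6 puts P and C at Q ± 16.6·n: P = (-6.46, 15.3), C = (6.46, -15.3). Equal radii place D and L the same way about Z: D = Z + 16.6·n = (32.5, 31.8), L = Z − 16.6·n = (45.4, 1.17). Then cos ∠CPL = PC·PL / (|PC||PL|), giving 51.9°.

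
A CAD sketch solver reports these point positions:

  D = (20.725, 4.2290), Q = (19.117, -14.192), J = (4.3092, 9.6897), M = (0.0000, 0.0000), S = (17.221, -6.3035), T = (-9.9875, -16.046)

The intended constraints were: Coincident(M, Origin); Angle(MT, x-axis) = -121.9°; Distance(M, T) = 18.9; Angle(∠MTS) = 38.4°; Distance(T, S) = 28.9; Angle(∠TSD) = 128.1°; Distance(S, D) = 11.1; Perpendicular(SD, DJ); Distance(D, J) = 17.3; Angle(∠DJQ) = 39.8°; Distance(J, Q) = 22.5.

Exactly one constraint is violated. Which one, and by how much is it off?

Distance(J, Q) = 22.5 — off by 5.60.

M = (0.00, 0.00) ✓; MT at -121.9° ✓; |MT| = 18.90 ✓; ∠MTS = 38.40° ✓; |TS| = 28.90 ✓; ∠TSD = 128.1° ✓; |SD| = 11.10 ✓; ∠(SD, DJ) = 90.00° ✓; |DJ| = 17.30 ✓; ∠DJQ = 39.80° ✓; |JQ| = 28.10 ✗.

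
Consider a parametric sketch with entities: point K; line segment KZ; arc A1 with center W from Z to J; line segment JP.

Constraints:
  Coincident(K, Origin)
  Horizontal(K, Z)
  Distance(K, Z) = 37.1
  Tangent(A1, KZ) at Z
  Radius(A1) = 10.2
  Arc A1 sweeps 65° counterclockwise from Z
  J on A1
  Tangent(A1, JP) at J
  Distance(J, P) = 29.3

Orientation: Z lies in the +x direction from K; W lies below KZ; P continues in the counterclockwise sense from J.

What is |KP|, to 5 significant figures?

35.945

K is at the origin; K and Z share the same y with |KZ| = 37.1 and Z on the +x side, so Z = (37.100, 0.0000). Tangency of A1 to KZ means the radius WZ is perpendicular to KZ, so W = Z + (0, -10.2) = (37.100, -10.200). On A1, Z sits at bearing 90° from W; a 65° counterclockwise sweep puts J at bearing 155°, so J = W + 10.2·(cos 155°, sin 155°) = (27.856, -5.8893). Since A1 is tangent to JP there, WJ ⟂ JP, so JP runs along (−sin 155°, cos 155°); with |JP| = 29.3, P = (15.473, -32.444). Then |KP| = |P − K| = 35.945.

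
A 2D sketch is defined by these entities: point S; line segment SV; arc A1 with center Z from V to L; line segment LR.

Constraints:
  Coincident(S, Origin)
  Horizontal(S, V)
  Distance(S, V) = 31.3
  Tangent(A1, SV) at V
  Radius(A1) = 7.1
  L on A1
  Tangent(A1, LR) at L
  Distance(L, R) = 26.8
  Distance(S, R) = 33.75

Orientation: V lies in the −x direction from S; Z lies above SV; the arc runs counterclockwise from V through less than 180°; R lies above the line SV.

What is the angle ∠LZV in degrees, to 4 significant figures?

70.30°

Checks: |ZV| = 7.100 ✓; |ZL| = 7.100 ✓; ∠(ZL, LR) = 90.00° ✓; |LR| = 26.80 ✓; |SR| = 33.75 ✓.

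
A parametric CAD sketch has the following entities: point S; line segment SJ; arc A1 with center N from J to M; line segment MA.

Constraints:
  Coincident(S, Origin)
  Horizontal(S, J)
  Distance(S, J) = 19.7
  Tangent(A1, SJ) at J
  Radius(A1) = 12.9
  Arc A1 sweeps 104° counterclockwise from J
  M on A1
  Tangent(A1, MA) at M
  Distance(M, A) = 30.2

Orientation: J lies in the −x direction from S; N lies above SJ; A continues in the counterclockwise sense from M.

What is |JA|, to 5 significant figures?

45.622

S is at the origin; S and J share the same y with |SJ| = 19.7 and J on the −x side, so J = (-19.700, 0.0000). A1 meets SJ tangentially, so NJ is at right angles to SJ, so N = J + (0, 12.9) = (-19.700, 12.900). On A1, J sits at bearing -90° from N; a 104° counterclockwise sweep puts M at bearing 14°, so M = N + 12.9·(cos 14°, sin 14°) = (-7.1832, 16.021). A1 meets MA tangentially, so NM is at right angles to MA, so MA runs along (−sin 14°, cos 14°); with |MA| = 30.2, A = (-14.489, 45.324). Then |JA| = |A − J| = 45.622.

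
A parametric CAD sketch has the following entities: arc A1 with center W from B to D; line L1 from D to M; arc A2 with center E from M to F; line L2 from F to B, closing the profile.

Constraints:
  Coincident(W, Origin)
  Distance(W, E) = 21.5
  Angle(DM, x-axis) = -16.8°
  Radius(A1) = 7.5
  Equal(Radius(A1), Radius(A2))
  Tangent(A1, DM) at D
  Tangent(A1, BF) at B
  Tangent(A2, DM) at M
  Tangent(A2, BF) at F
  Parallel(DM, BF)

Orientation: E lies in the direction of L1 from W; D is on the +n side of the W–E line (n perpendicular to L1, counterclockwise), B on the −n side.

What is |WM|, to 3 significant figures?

22.8

Tangency of A1 to both parallel lines with radius 7.5 puts D and B at W ± 7.5·n: D = (2.17, 7.18), B = (-2.17, -7.18). Equal radii place M and F the same way about E: M = E + 7.5·n = (22.8, 0.966), F = E − 7.5·n = (18.4, -13.4). Then |WM| = |M − W| = 22.8.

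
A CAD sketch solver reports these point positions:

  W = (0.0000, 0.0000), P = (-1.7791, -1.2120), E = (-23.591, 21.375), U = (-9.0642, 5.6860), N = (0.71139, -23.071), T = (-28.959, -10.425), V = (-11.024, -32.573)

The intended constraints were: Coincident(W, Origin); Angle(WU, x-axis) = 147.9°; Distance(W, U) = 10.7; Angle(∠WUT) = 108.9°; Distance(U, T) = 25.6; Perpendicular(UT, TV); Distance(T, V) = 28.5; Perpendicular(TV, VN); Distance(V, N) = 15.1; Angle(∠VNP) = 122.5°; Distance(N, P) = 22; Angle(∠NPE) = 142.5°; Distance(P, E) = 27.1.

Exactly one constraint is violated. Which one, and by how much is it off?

Distance(P, E) = 27.1 — off by 4.30.

W = (0.00, 0.00) ✓; WU at 147.9° ✓; |WU| = 10.70 ✓; ∠WUT = 108.9° ✓; |UT| = 25.60 ✓; ∠(UT, TV) = 90.00° ✓; |TV| = 28.50 ✓; ∠(TV, VN) = 90.00° ✓; |VN| = 15.10 ✓; ∠VNP = 122.5° ✓; |NP| = 22.00 ✓; ∠NPE = 142.5° ✓; |PE| = 31.40 ✗.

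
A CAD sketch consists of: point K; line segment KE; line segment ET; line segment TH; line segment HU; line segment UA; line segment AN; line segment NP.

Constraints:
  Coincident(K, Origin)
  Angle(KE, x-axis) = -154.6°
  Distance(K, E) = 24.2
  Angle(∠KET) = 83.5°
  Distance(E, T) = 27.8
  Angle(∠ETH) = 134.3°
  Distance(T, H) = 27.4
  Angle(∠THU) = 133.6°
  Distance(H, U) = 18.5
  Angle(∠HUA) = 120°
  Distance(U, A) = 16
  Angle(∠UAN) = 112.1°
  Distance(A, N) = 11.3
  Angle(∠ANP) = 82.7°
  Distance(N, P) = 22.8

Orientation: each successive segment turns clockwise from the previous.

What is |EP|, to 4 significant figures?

46.26

∠UAN = 112.1° gives AN at -111.1° from the x-axis; with |AN| = 11.3, N = (6.794, 24.23). ∠ANP = 82.7° gives NP at 151.6° from the x-axis; with |NP| = 22.8, P = (-13.26, 35.07). Then |EP| = |P − E| = 46.26.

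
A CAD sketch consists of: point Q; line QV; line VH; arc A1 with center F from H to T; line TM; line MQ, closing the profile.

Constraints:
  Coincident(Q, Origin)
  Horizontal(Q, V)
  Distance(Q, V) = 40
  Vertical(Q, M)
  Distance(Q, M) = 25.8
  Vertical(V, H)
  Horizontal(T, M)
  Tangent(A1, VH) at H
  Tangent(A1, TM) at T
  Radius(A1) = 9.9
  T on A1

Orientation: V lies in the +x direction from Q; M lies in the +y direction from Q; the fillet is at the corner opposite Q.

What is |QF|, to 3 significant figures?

34.0

QM is vertical with |QM| = 25.8 and M on the +y side, so M = (0.00, 25.8). The virtual corner opposite Q is at (40.0, 25.8). A1 meets VH tangentially, so FH is at right angles to VH and the tangent condition forces FT to be normal to TM, with radius 9.9, so the center F sits 9.9 in from both sides at F = (30.1, 15.9). Then |QF| = |F − Q| = 34.0.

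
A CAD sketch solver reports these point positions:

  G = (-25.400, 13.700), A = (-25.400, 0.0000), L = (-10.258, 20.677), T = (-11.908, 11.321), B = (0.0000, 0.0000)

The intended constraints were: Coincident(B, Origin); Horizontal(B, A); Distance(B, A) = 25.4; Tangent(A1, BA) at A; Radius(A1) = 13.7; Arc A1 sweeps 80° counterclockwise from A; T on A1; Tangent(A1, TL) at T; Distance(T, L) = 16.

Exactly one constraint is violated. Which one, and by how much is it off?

Distance(T, L) = 16 — off by 6.50.

B = (0.00, 0.00) ✓; B.y = 0.00, A.y = 0.00 ✓; |BA| = 25.40 ✓; ∠(GA, AB) = 90.00° ✓; |GA| = 13.70 ✓; bearing(G→T) − bearing(G→A) = 80.00° ✓; |GT| = 13.70 ✓; ∠(GT, TL) = 90.00° ✓; |TL| = 9.500 ✗.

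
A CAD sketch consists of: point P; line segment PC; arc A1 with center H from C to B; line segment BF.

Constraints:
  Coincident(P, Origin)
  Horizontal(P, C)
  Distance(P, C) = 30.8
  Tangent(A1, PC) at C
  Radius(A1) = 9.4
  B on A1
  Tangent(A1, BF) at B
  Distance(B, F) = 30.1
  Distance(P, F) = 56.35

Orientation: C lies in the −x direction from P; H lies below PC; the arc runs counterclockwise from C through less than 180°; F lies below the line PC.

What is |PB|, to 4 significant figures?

41.29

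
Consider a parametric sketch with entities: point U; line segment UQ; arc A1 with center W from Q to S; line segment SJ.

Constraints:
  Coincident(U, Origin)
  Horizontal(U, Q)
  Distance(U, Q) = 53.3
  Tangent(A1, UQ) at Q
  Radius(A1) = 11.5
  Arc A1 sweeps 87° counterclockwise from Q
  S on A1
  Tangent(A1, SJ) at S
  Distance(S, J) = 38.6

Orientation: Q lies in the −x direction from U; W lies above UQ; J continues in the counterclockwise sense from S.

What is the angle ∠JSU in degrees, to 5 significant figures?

101.61°

U is at the origin; U and Q share the same y with |UQ| = 53.3 and Q on the −x side, so Q = (-53.300, 0.0000). The tangent condition forces WQ to be normal to UQ, so W = Q + (0, 11.5) = (-53.300, 11.500). On A1, Q sits at bearing -90° from W; an 87° counterclockwise sweep puts S at bearing -3°, so S = W + 11.5·(cos -3°, sin -3°) = (-41.816, 10.898). A1 meets SJ tangentially, so WS is at right angles to SJ, so SJ runs along (−sin -3°, cos -3°); with |SJ| = 38.6, J = (-39.796, 49.445). Then cos ∠JSU = SJ·SU / (|SJ||SU|), giving 101.61°.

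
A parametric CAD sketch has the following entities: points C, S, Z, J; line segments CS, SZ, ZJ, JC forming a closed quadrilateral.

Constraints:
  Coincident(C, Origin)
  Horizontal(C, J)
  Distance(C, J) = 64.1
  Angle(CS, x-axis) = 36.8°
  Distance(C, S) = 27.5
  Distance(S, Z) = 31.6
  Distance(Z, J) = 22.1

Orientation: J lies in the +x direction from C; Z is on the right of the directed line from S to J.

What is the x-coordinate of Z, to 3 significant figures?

43.1

C is at the origin; C and J share the same y with |CJ| = 64.1 and J in +x, so J = (64.1, 0). CS runs at 36.8° with |CS| = 27.5, so S = (22.0, 16.5). Z is determined by |SZ| = 31.6 and |ZJ| = 22.1 together: it lies at the intersection of circle(S, 31.6) and circle(J, 22.1). With |SJ| = 45.2, the foot of the radical line on SJ is 28.2 from S and the perpendicular offset is √(31.6² − 28.2²) = 14.2. Taking the right-of-SJ solution: Z = (43.1, -7.03).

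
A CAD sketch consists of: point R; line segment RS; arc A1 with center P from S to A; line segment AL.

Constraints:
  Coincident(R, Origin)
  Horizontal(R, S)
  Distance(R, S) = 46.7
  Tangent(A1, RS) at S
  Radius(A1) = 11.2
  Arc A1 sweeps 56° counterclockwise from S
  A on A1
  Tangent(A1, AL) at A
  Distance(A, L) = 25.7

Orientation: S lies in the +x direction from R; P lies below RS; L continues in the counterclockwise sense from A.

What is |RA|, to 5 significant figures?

37.739

R is at the origin; RS is horizontal with |RS| = 46.7 and S on the +x side, so S = (46.700, 0.0000). The tangent condition forces PS to be normal to RS, so P = S + (0, -11.2) = (46.700, -11.200). On A1, S sits at bearing 90° from P; a 56° counterclockwise sweep puts A at bearing 146°, so A = P + 11.2·(cos 146°, sin 146°) = (37.415, -4.9370). Then |RA| = |A − R| = 37.739.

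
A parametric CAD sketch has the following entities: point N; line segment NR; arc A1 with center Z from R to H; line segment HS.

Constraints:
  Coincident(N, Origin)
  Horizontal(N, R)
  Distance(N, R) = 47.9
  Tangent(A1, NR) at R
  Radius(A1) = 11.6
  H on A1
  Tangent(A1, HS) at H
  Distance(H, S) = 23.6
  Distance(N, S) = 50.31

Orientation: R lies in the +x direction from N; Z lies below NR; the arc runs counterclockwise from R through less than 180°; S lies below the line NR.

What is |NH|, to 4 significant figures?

38.07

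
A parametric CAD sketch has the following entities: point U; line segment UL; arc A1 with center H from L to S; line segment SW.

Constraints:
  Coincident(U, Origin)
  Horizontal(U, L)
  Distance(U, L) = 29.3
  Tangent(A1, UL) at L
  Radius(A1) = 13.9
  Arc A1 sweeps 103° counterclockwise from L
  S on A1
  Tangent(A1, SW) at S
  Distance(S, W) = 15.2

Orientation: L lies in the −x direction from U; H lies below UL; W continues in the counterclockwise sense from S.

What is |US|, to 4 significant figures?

46.10

U is at the origin; UL is horizontal with |UL| = 29.3 and L on the −x side, so L = (-29.30, 0.000). Since A1 is tangent to UL there, HL ⟂ UL, so H = L + (0, -13.9) = (-29.30, -13.90). On A1, L sits at bearing 90° from H; a 103° counterclockwise sweep puts S at bearing 193°, so S = H + 13.9·(cos 193°, sin 193°) = (-42.84, -17.03). Then |US| = |S − U| = 46.10.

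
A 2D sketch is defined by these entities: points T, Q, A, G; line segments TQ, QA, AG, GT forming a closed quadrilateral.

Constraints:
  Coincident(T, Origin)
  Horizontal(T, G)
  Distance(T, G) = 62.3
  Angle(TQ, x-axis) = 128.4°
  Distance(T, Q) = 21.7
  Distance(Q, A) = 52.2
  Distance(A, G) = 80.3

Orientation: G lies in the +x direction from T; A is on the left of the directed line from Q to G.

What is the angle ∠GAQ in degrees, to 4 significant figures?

67.99°

Checks: TQ at 128.4° ✓; |QA| = 52.20 ✓; |AG| = 80.30 ✓.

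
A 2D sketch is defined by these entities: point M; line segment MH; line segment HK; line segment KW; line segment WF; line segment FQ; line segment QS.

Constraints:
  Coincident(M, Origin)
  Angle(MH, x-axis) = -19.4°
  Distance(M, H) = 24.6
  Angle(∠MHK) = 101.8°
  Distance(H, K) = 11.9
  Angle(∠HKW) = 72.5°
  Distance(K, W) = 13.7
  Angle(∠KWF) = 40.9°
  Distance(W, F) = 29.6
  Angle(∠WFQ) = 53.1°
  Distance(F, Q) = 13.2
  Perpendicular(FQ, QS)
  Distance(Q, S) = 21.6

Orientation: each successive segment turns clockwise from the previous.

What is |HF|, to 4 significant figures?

14.65

∠HKW = 72.5° gives KW at 154.9° from the x-axis; with |KW| = 13.7, W = (9.223, -14.16). ∠KWF = 40.9° gives WF at 15.80° from the x-axis; with |WF| = 29.6, F = (37.70, -6.096). Then |HF| = |F − H| = 14.65.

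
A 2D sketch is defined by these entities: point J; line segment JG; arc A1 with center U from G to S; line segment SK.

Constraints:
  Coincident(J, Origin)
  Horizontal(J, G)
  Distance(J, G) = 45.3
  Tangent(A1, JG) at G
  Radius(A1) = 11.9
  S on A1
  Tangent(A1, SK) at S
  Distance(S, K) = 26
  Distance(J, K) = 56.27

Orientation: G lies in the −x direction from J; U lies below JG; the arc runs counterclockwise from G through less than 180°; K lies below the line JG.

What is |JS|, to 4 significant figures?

58.09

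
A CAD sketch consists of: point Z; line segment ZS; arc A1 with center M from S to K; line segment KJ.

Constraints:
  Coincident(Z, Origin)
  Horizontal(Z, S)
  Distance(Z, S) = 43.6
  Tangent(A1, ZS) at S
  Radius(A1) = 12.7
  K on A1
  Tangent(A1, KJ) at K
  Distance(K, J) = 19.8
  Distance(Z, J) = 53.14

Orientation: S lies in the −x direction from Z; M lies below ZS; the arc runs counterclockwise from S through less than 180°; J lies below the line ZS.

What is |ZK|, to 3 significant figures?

57.0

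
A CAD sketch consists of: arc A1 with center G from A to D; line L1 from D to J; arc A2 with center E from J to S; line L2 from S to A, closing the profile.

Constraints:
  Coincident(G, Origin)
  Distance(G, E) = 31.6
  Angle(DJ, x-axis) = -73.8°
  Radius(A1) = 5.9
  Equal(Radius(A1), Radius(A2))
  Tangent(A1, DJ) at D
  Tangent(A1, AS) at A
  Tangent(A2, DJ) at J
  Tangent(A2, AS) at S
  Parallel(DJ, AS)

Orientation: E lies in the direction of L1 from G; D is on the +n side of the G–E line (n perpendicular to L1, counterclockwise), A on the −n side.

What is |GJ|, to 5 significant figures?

32.146

The slot axis is L1's direction at -73.8°, so u = (cos -73.8°, sin -73.8°) = (0.27899, -0.96029) and n = (−sin -73.8°, cos -73.8°) = (0.96029, 0.27899). G is at the origin and E lies 31.6 along u from G, so E = 31.6·u = (8.8161, -30.345). Tangency of A1 to both parallel lines with radius 5.9 puts D and A at G ± 5.9·n: D = (5.6657, 1.6460), A = (-5.6657, -1.6460). Equal radii place J and S the same way about E: J = E + 5.9·n = (14.482, -28.699), S = E − 5.9·n = (3.1504, -31.991). Then |GJ| = |J − G| = 32.146.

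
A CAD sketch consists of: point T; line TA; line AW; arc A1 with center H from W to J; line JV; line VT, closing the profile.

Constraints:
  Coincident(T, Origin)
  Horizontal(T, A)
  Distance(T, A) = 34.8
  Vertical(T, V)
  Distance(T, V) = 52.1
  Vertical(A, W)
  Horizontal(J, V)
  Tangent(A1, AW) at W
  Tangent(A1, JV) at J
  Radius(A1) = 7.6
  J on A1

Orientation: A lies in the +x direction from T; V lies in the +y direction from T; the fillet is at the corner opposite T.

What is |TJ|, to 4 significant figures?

58.77

T is at the origin; T and A share the same y with |TA| = 34.8 and A on the +x side, so A = (34.80, 0.000). T and V share the same x with |TV| = 52.1 and V on the +y side, so V = (0.000, 52.10). The virtual corner opposite T is at (34.80, 52.10). A1 meets AW tangentially, so HW is at right angles to AW and since A1 is tangent to JV there, HJ ⟂ JV, with radius 7.6, so the center H sits 7.6 in from both sides at H = (27.20, 44.50). That places the tangent points at W = (34.80, 44.50) on AW and J = (27.20, 52.10) on JV. Then |TJ| = |J − T| = 58.77.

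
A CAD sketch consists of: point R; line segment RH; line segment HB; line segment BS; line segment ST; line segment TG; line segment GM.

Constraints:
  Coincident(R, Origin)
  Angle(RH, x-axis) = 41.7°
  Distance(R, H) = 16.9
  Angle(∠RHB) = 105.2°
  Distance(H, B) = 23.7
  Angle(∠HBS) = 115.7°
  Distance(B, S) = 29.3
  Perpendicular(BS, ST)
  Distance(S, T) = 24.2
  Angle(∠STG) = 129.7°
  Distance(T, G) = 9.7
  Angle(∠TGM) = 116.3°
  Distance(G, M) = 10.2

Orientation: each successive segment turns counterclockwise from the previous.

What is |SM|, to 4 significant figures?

31.15

R is at the origin; RH runs at 41.7° with length 16.9, so H = (12.62, 11.24). ∠RHB = 105.2° gives HB at 116.5° from the x-axis; with |HB| = 23.7, B = (2.043, 32.45). ∠HBS = 115.7° gives BS at -179.2° from the x-axis; with |BS| = 29.3, S = (-27.25, 32.04). BS is perpendicular to ST, so ST runs at -89.20°; with |ST| = 24.2, T = (-26.92, 7.846). ∠STG = 129.7° gives TG at -38.90° from the x-axis; with |TG| = 9.7, G = (-19.37, 1.754). ∠TGM = 116.3° gives GM at 24.80° from the x-axis; with |GM| = 10.2, M = (-10.11, 6.033). Then |SM| = |M − S| = 31.15.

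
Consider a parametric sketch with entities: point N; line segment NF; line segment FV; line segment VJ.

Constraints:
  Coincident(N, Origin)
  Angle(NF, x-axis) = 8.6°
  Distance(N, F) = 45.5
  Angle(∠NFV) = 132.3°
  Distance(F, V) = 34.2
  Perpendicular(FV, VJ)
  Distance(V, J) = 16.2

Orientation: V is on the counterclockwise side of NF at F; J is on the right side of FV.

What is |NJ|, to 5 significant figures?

81.776

N is at the origin; NF runs at 8.6° with length 45.5, so F = 45.5·(cos 8.6°, sin 8.6°) = (44.988, 6.8039). ∠NFV = 132.3°, so FV runs at 8.6° + (180° − 132.3°) = 56.300° from the x-axis; with |FV| = 34.2, V = F + 34.2·(cos 56.300°, sin 56.300°) = (63.964, 35.257). FV is perpendicular to VJ; with |VJ| = 16.2 on the right of FV, J = V + 16.2·(0.83195, -0.55484) = (77.442, 26.268). Then |NJ| = |J − N| = 81.776.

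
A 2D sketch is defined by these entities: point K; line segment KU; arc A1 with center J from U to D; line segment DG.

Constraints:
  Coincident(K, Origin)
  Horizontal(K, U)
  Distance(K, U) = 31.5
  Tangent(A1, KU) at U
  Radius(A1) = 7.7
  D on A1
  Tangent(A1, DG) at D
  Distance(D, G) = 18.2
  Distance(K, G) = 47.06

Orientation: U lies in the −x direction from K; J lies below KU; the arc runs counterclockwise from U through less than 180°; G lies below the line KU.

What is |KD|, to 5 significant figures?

39.939

Checks: |KU| = 31.50 ✓; |JD| = 7.700 ✓; ∠(JD, DG) = 90.00° ✓; |DG| = 18.20 ✓; |KG| = 47.06 ✓.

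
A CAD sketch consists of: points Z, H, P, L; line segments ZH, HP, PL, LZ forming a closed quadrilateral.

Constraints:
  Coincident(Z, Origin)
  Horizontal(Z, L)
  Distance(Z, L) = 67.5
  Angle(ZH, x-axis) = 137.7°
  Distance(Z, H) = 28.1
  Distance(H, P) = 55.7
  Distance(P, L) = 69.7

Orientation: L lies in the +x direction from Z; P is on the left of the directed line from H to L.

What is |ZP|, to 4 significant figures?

58.20

Z is at the origin; Z and L share the same y with |ZL| = 67.5 and L in +x, so L = (67.5, 0). ZH runs at 137.7° with |ZH| = 28.1, so H = (-20.78, 18.91). P is determined by |HP| = 55.7 and |PL| = 69.7 together: it lies at the intersection of circle(H, 55.7) and circle(L, 69.7). With |HL| = 90.29, the foot of the radical line on HL is 35.42 from H and the perpendicular offset is √(55.7² − 35.42²) = 42.99. Taking the left-of-HL solution: P = (22.86, 53.53).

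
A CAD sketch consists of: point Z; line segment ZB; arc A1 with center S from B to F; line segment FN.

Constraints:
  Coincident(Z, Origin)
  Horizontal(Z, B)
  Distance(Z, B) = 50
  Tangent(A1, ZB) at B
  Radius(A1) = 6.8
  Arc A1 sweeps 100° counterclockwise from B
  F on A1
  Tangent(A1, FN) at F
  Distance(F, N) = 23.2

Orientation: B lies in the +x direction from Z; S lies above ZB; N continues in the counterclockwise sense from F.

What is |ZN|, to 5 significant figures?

61.027

Z is at the origin; ZB is horizontal with |ZB| = 50.0 and B on the +x side, so B = (50.000, 0.0000). Tangency of A1 to ZB means the radius SB is perpendicular to ZB, so S = B + (0, 6.8) = (50.000, 6.8000). On A1, B sits at bearing -90° from S; a 100° counterclockwise sweep puts F at bearing 10°, so F = S + 6.8·(cos 10°, sin 10°) = (56.697, 7.9808). Since A1 is tangent to FN there, SF ⟂ FN, so FN runs along (−sin 10°, cos 10°); with |FN| = 23.2, N = (52.668, 30.828). Then |ZN| = |N − Z| = 61.027.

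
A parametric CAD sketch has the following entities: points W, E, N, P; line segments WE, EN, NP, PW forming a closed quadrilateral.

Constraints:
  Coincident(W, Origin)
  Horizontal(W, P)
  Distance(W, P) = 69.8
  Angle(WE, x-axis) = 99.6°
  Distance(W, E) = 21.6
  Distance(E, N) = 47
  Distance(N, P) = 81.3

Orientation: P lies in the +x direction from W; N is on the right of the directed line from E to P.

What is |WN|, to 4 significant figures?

26.60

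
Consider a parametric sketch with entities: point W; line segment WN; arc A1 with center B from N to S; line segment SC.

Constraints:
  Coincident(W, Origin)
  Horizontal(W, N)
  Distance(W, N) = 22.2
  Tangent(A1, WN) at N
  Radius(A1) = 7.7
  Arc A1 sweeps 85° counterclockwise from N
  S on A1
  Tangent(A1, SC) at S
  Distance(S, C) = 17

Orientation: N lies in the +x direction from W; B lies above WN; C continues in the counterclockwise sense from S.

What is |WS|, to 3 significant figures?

30.7

W is at the origin; W and N share the same y with |WN| = 22.2 and N on the +x side, so N = (22.2, 0.00). The tangent condition forces BN to be normal to WN, so B = N + (0, 7.7) = (22.2, 7.70). On A1, N sits at bearing -90° from B; an 85° counterclockwise sweep puts S at bearing -5°, so S = B + 7.7·(cos -5°, sin -5°) = (29.9, 7.03). Then |WS| = |S − W| = 30.7.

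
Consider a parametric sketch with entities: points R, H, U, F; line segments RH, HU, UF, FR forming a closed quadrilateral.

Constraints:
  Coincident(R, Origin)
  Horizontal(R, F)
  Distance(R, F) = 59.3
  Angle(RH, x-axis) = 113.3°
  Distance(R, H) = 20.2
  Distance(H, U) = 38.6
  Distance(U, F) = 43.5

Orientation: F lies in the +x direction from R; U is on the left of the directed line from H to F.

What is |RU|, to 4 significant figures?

42.05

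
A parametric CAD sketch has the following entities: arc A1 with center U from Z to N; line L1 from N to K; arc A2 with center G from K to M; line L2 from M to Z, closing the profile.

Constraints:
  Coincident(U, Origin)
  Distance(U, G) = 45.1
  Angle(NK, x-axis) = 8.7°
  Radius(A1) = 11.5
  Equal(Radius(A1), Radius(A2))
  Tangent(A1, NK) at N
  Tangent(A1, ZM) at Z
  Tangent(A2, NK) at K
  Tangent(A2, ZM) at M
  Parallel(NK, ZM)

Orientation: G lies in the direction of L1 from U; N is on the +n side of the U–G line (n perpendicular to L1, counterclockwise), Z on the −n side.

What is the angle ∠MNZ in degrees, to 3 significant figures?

63.0°

Tangency of A1 to both parallel lines with radius 11.5 puts N and Z at U ± 11.5·n: N = (-1.74, 11.4), Z = (1.74, -11.4). Equal radii place K and M the same way about G: K = G + 11.5·n = (42.8, 18.2), M = G − 11.5·n = (46.3, -4.55). Then cos ∠MNZ = NM·NZ / (|NM||NZ|), giving 63.0°.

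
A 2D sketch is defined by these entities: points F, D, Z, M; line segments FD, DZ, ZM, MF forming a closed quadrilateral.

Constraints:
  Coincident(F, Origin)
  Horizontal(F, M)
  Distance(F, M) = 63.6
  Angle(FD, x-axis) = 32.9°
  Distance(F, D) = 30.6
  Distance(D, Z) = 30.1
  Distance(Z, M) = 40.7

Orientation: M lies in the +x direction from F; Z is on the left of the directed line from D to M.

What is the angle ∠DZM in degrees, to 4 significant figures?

69.72°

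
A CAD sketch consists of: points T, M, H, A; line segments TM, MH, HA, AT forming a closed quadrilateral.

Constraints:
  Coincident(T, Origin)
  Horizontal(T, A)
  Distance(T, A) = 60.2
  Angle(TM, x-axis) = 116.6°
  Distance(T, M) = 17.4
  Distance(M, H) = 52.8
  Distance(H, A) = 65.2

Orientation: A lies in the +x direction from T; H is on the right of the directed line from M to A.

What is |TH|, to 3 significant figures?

36.0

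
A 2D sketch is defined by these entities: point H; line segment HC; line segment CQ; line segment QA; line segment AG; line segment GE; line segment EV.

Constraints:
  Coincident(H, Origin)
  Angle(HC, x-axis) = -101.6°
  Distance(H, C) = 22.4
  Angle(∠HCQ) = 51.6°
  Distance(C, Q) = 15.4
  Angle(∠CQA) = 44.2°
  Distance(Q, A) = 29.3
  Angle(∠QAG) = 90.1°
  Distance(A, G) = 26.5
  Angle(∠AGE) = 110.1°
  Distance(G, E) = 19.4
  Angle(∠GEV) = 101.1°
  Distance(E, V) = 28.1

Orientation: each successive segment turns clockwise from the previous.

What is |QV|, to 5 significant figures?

9.8180

∠AGE = 110.1° gives GE at -165.60° from the x-axis; with |GE| = 19.4, E = (-6.6756, -44.300). ∠GEV = 101.1° gives EV at 115.50° from the x-axis; with |EV| = 28.1, V = (-18.773, -18.937). Then |QV| = |V − Q| = 9.8180.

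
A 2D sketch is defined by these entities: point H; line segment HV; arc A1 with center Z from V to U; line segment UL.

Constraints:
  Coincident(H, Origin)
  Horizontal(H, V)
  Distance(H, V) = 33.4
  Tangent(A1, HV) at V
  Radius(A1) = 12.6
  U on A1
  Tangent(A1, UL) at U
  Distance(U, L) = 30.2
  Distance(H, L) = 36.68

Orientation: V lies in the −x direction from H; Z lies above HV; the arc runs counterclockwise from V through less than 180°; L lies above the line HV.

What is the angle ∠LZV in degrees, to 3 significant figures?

134°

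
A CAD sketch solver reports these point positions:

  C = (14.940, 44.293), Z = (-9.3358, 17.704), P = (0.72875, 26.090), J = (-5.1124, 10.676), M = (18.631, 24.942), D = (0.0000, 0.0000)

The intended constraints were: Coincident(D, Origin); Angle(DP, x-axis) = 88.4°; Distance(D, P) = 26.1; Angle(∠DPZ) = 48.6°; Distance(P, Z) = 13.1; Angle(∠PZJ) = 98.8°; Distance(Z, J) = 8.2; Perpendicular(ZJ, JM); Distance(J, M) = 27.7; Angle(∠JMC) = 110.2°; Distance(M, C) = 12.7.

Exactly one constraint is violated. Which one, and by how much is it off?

Distance(M, C) = 12.7 — off by 7.00.

D = (0.00, 0.00) ✓; DP at 88.40° ✓; |DP| = 26.10 ✓; ∠DPZ = 48.60° ✓; |PZ| = 13.10 ✓; ∠PZJ = 98.80° ✓; |ZJ| = 8.199 ✓; ∠(ZJ, JM) = 90.00° ✓; |JM| = 27.70 ✓; ∠JMC = 110.2° ✓; |MC| = 19.70 ✗.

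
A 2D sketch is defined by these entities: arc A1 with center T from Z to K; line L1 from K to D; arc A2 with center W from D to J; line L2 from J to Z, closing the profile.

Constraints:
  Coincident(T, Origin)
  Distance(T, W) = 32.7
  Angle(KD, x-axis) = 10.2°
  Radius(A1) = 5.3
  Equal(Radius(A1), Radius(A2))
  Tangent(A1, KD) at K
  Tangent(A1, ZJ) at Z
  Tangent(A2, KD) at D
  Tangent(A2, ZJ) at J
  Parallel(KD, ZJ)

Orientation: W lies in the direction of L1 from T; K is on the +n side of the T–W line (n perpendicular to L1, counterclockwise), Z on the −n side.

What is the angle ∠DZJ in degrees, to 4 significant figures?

17.96°

Tangency of A1 to both parallel lines with radius 5.3 puts K and Z at T ± 5.3·n: K = (-0.9385, 5.216), Z = (0.9385, -5.216). Equal radii place D and J the same way about W: D = W + 5.3·n = (31.24, 11.01), J = W − 5.3·n = (33.12, 0.5744). Then cos ∠DZJ = ZD·ZJ / (|ZD||ZJ|), giving 17.96°.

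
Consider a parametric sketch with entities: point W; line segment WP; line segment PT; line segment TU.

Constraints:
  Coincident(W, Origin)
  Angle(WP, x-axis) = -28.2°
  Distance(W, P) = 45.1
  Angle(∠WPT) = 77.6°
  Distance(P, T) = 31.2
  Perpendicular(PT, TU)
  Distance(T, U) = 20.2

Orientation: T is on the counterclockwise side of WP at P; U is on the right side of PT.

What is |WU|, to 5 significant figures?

67.755

W is at the origin; WP runs at -28.2° with length 45.1, so P = 45.1·(cos -28.2°, sin -28.2°) = (39.747, -21.312). ∠WPT = 77.6°, so PT runs at -28.2° + (180° − 77.6°) = 74.200° from the x-axis; with |PT| = 31.2, T = P + 31.2·(cos 74.200°, sin 74.200°) = (48.242, 8.7092). PT is perpendicular to TU; with |TU| = 20.2 on the right of PT, U = T + 20.2·(0.96222, -0.27228) = (67.679, 3.2091). Then |WU| = |U − W| = 67.755.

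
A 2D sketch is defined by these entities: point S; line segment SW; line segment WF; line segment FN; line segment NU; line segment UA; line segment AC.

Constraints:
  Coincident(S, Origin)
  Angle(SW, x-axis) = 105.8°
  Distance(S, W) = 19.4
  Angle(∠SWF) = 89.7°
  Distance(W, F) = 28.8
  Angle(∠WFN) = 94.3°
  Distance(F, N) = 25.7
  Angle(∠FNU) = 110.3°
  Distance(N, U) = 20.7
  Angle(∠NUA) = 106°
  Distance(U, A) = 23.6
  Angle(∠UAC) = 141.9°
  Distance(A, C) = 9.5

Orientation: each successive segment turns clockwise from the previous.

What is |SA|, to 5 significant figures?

4.6990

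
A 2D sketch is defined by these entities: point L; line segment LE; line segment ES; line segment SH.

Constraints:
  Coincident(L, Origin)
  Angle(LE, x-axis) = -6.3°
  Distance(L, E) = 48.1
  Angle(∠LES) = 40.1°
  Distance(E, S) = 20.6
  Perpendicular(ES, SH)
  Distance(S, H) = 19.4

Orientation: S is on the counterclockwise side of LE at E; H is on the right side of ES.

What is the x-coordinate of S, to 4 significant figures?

33.60

L is at the origin; LE runs at -6.3° with length 48.1, so E = 48.1·(cos -6.3°, sin -6.3°) = (47.81, -5.278). ∠LES = 40.1°, so ES runs at -6.3° + (180° − 40.1°) = 133.6° from the x-axis; with |ES| = 20.6, S = E + 20.6·(cos 133.6°, sin 133.6°) = (33.60, 9.640). So S.x = 33.60.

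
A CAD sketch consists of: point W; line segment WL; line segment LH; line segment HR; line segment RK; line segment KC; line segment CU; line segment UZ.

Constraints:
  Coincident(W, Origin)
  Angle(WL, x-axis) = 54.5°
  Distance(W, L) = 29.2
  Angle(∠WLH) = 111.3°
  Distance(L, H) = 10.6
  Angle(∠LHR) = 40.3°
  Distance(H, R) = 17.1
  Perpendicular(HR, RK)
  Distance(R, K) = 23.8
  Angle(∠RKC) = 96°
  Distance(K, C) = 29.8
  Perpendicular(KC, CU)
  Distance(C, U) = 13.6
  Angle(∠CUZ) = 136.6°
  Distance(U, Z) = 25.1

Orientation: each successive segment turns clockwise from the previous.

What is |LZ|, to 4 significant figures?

15.03

KC is perpendicular to CU, so CU runs at -57.90°; with |CU| = 13.6, U = (33.88, 39.34). ∠CUZ = 136.6° gives UZ at -101.3° from the x-axis; with |UZ| = 25.1, Z = (28.96, 14.72). Then |LZ| = |Z − L| = 15.03.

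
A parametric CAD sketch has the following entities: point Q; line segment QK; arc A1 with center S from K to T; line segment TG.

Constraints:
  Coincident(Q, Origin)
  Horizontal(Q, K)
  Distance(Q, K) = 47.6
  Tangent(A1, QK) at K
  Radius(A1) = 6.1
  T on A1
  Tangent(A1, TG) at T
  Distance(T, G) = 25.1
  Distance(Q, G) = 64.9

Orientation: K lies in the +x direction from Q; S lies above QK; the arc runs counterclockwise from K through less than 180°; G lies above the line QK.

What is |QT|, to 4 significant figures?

53.87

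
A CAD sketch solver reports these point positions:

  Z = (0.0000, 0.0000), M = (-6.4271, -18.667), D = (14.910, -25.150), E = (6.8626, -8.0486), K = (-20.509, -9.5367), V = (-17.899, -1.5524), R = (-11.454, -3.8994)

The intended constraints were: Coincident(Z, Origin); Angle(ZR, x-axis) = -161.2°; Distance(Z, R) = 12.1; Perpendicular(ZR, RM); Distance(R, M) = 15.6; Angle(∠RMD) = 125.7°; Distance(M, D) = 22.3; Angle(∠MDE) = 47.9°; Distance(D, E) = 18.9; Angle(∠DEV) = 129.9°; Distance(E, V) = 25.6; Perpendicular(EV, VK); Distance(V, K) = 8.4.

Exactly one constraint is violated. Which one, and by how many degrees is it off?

Perpendicular(EV, VK) — off by 3.40°.

Z = (0.00, 0.00) ✓; ZR at -161.2° ✓; |ZR| = 12.10 ✓; ∠(ZR, RM) = 90.00° ✓; |RM| = 15.60 ✓; ∠RMD = 125.7° ✓; |MD| = 22.30 ✓; ∠MDE = 47.90° ✓; |DE| = 18.90 ✓; ∠DEV = 129.9° ✓; |EV| = 25.60 ✓; ∠(EV, VK) = 86.60° ✗; |VK| = 8.400 ✓.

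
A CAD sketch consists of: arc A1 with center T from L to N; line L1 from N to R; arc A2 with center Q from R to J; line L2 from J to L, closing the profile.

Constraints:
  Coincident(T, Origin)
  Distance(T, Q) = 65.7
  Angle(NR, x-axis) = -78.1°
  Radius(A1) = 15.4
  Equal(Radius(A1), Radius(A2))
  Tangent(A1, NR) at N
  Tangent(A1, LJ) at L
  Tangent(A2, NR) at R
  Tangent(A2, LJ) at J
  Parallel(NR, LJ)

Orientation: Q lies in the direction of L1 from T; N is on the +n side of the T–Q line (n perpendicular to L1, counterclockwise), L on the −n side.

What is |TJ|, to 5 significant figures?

67.481

The slot axis is L1's direction at -78.1°, so u = (cos -78.1°, sin -78.1°) = (0.20620, -0.97851) and n = (−sin -78.1°, cos -78.1°) = (0.97851, 0.20620). T is at the origin and Q lies 65.7 along u from T, so Q = 65.7·u = (13.548, -64.288). Tangency of A1 to both parallel lines with radius 15.4 puts N and L at T ± 15.4·n: N = (15.069, 3.1755), L = (-15.069, -3.1755). Equal radii place R and J the same way about Q: R = Q + 15.4·n = (28.617, -61.112), J = Q − 15.4·n = (-1.5214, -67.464). Then |TJ| = |J − T| = 67.481.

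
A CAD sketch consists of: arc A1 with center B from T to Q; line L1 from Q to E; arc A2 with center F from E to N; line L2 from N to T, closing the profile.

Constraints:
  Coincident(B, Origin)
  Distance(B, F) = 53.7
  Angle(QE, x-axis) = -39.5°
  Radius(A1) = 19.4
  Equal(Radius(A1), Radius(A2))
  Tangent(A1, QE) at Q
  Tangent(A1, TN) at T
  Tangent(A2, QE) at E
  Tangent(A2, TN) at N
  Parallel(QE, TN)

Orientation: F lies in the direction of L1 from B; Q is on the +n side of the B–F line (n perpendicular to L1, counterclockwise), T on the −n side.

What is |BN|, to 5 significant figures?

57.097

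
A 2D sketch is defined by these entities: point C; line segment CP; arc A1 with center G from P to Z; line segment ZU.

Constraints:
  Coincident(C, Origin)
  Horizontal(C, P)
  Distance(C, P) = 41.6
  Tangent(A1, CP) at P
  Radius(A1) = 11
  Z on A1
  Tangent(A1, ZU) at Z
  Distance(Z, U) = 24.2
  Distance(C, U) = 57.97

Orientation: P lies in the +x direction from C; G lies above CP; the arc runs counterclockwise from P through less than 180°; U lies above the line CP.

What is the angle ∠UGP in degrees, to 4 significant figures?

174.3°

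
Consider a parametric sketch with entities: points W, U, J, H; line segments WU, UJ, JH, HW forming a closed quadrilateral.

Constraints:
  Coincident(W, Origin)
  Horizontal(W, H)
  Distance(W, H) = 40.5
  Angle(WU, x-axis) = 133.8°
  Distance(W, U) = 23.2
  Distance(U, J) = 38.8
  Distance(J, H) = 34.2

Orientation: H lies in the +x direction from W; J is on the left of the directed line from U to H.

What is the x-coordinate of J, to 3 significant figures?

21.0

Checks: |UJ| = 38.80 ✓; |JH| = 34.20 ✓.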